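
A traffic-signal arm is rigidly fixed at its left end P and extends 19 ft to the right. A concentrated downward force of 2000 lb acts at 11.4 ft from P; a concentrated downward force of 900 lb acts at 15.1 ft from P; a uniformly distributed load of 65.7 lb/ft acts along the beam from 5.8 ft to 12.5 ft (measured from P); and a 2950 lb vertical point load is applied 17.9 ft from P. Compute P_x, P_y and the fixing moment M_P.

Resultant of the distributed load: 65.7 × 6.7 = 440.19 lb at 9.15 ft from P.
ΣF_x = 0: P_x = 0.
ΣF_y = 0: P_y − 2000 − 900 − 65.7·6.7 − 2950 = 0 → P_y = 6290 lb.
ΣM about P: M_P − 2000·11.4 − 900·15.1 − (65.7·6.7)·9.15 − 2950·17.9 = 0 → M_P = 93220 lb·ft.

P_x = 0, P_y = 6290 lb, M_P = 93220 lb·ft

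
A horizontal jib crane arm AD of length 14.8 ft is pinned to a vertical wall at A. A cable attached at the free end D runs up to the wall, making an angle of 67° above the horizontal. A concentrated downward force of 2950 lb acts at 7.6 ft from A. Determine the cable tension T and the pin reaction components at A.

T = 1646 lb, A_x = 643.0 lb, A_y = 1435 lb

ΣM about A: T·sin67°·14.8 − 2950·7.6 = 0 → T = 22420/(14.8·0.920505) = 1645.69 ≈ 1646 lb.
ΣF_x = 0: A_x − T·cos67° = 0 → A_x = 1645.69 × 0.390731 = 643.0 lb.
ΣF_y = 0: A_y + T·sin67° − 2950 = 0 → A_y = 2950 − 1645.69 × 0.920505 = 1435 lb.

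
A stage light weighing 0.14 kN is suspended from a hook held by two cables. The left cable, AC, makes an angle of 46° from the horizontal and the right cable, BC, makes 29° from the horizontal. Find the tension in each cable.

T_AC = 0.1268 kN, T_BC = 0.1007 kN

ΣF_x = 0: −T_AC·cos46° + T_BC·cos29° = 0 → T_BC = 0.79424·T_AC.
ΣF_y = 0: T_AC·sin46° + T_BC·sin29° = 0.14.
Substitute: T_AC·(0.71934 + 0.79424·0.48481) = 0.14 → T_AC = 0.126766 ≈ 0.1268 kN.
Then T_BC = 0.79424 × 0.126766 = 0.1007 kN.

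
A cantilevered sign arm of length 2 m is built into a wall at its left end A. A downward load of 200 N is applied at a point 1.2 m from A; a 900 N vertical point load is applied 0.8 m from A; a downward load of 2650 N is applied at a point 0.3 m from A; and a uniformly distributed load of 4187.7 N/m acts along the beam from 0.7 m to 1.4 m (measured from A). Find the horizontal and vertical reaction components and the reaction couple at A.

Resultant of the distributed load: 4187.7 × 0.7 = 2931.39 N at 1.05 m from A.
ΣF_x = 0: A_x = 0.
ΣF_y = 0: A_y − 200 − 900 − 2650 − 4187.7·0.7 = 0 → A_y = 6681 N.
ΣM about A: M_A − 200·1.2 − 900·0.8 − 2650·0.3 − (4187.7·0.7)·1.05 = 0 → M_A = 4833 N·m.

A_x = 0, A_y = 6681 N, M_A = 4833 N·m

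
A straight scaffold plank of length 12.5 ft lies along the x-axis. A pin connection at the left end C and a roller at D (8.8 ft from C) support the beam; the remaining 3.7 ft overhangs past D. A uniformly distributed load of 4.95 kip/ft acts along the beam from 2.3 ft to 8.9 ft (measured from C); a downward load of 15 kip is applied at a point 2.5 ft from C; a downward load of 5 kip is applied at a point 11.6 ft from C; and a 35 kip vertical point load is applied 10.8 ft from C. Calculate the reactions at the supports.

Resultant of the distributed load: 4.95 × 6.6 = 32.67 kip at 5.6 ft from C.
ΣM about C: D_y·8.8 − (4.95·6.6)·5.6 − 15·2.5 − 5·11.6 − 35·10.8 = 0 → D_y = 656.452/8.8 = 74.5968 ≈ 74.60 kip.
ΣF_y = 0: C_y + 74.5968 − 4.95·6.6 − 15 − 5 − 35 = 0 → C_y = 13.07 kip.
ΣF_x = 0: no horizontal applied forces, so C_x = 0.

C_x = 0, C_y = 13.07 kip, D_y = 74.60 kip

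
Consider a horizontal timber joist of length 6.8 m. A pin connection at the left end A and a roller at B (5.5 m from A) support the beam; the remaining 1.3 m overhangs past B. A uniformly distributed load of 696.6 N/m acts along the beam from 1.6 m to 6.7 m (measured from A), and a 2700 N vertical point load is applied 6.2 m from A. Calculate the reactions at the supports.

Resultant of the distributed load: 696.6 × 5.1 = 3552.66 N at 4.15 m from A.
ΣM about A: B_y·5.5 − (696.6·5.1)·4.15 − 2700·6.2 = 0 → B_y = 31483.539/5.5 = 5724.28 ≈ 5724 N.
ΣF_y = 0: A_y + 5724.28 − 696.6·5.1 − 2700 = 0 → A_y = 528.4 N.
ΣF_x = 0: no horizontal applied forces, so A_x = 0.

A_x = 0, A_y = 528.4 N, B_y = 5724 N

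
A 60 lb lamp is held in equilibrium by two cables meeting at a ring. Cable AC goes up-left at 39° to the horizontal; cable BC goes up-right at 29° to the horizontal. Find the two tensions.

ΣF_x = 0: −T_AC·cos39° + T_BC·cos29° = 0 → T_BC = 0.888553·T_AC.
ΣF_y = 0: T_AC·sin39° + T_BC·sin29° = 60.
Substitute: T_AC·(0.62932 + 0.888553·0.48481) = 60 → T_AC = 56.5985 ≈ 56.60 lb.
Then T_BC = 0.888553 × 56.5985 = 50.29 lb.

T_AC = 56.60 lb, T_BC = 50.29 lb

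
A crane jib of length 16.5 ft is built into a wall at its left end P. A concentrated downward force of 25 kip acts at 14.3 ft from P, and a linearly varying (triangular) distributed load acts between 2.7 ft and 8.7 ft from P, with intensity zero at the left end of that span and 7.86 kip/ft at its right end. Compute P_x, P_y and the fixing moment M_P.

P_x = 0, P_y = 48.58 kip, M_P = 515.5 kip·ft

Resultant of the triangular load: ½ × 7.86 × 6 = 23.58 kip, acting at 6.7 ft from P (one-third of the span from the peak).
ΣF_x = 0: P_x = 0.
ΣF_y = 0: P_y − 25 − ½·7.86·6 = 0 → P_y = 48.58 kip.
ΣM about P: M_P − 25·14.3 − (½·7.86·6)·6.7 = 0 → M_P = 515.5 kip·ft.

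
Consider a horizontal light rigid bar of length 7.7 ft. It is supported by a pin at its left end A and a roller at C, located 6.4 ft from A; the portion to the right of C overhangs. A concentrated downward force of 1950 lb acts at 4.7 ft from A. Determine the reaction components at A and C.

Moments about A: C_y·6.4 − 1950·4.7 = 0 → C_y = 9165/6.4 = 1432.03 ≈ 1432 lb.
ΣF_y = 0: A_y + 1432.03 − 1950 = 0 → A_y = 518.0 lb.
ΣF_x = 0: no horizontal applied forces, so A_x = 0.

A_x = 0, A_y = 518.0 lb, C_y = 1432 lb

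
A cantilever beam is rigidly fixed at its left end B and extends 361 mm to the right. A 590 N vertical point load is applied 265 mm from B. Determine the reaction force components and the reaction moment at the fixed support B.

ΣF_x = 0: B_x = 0.
ΣF_y = 0: B_y − 590 = 0 → B_y = 590.0 N.
ΣM about B: M_B − 590·265 = 0 → M_B = 156400 N·mm.

B_x = 0, B_y = 590.0 N, M_B = 156400 N·mm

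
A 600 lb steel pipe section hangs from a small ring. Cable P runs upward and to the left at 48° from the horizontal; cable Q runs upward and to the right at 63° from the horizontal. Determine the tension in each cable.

T_P = 291.8 lb, T_Q = 430.0 lb

ΣF_x = 0: −T_P·cos48° + T_Q·cos63° = 0 → T_Q = 1.47389·T_P.
ΣF_y = 0: T_P·sin48° + T_Q·sin63° = 600.
Substitute: T_P·(0.743145 + 1.47389·0.891007) = 600 → T_P = 291.773 ≈ 291.8 lb.
Then T_Q = 1.47389 × 291.773 = 430.0 lb.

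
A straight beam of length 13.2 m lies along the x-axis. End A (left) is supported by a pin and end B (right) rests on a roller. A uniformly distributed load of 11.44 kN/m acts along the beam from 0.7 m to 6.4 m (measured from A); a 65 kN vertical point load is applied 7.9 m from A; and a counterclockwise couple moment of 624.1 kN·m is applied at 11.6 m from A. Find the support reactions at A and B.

A_x = 0, A_y = 121.0 kN, B_y = 9.158 kN

Resultant of the distributed load: 11.44 × 5.7 = 65.208 kN at 3.55 m from A.
ΣM about A: B_y·13.2 − (11.44·5.7)·3.55 − 65·7.9 + 624.1 = 0 → B_y = 120.8884/13.2 = 9.15821 ≈ 9.158 kN.
ΣF_y = 0: A_y + 9.15821 − 11.44·5.7 − 65 = 0 → A_y = 121.0 kN.
ΣF_x = 0: no horizontal applied forces, so A_x = 0.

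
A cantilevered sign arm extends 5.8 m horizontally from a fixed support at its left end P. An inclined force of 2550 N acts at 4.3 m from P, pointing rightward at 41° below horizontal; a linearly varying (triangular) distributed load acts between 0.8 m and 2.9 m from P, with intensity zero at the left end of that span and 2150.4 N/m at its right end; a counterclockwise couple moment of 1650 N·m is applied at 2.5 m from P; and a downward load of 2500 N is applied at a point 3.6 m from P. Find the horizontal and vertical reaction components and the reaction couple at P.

Resultant of the triangular load: ½ × 2150.4 × 2.1 = 2257.92 N, acting at 2.2 m from P (one-third of the span from the peak).
ΣF_x = 0: P_x + 2550·cos41° = 0 → P_x = -1925 N.
ΣF_y = 0: P_y − 2550·sin41° − ½·2150.4·2.1 − 2500 = 0 → P_y = 6431 N.
ΣM about P: M_P − 2550·sin41°·4.3 − (½·2150.4·2.1)·2.2 + 1650 − 2500·3.6 = 0 → M_P = 19510 N·m.

P_x = -1925 N, P_y = 6431 N, M_P = 19510 N·m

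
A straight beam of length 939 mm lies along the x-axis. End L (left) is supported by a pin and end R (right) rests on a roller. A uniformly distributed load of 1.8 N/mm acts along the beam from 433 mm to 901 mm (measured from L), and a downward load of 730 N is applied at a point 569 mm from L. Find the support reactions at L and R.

Resultant of the distributed load: 1.8 × 468 = 842.4 N at 667 mm from L.
Taking moments about L: R_y·939 − (1.8·468)·667 − 730·569 = 0 → R_y = 977250.8/939 = 1040.74 ≈ 1041 N.
ΣF_y = 0: L_y + 1040.74 − 1.8·468 − 730 = 0 → L_y = 531.7 N.
ΣF_x = 0: no horizontal applied forces, so L_x = 0.

L_x = 0, L_y = 531.7 N, R_y = 1041 N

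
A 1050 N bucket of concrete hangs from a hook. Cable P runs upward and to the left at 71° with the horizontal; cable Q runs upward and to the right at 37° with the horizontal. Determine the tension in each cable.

T_P = 881.7 N, T_Q = 359.4 N

ΣF_x = 0: −T_P·cos71° + T_Q·cos37° = 0 → T_Q = 0.407655·T_P.
ΣF_y = 0: T_P·sin71° + T_Q·sin37° = 1050.
Substitute: T_P·(0.945519 + 0.407655·0.601815) = 1050 → T_P = 881.722 ≈ 881.7 N.
Then T_Q = 0.407655 × 881.722 = 359.4 N.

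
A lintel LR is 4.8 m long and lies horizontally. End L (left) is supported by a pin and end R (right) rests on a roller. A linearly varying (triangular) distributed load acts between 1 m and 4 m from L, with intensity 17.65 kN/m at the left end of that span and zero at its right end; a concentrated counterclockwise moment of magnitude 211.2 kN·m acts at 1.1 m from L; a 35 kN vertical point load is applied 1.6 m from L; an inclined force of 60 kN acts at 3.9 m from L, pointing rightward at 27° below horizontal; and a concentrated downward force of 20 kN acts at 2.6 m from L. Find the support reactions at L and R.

L_x = -53.46 kN, L_y = 97.05 kN, R_y = 11.66 kN

Resultant of the triangular load: ½ × 17.65 × 3 = 26.475 kN, acting at 2 m from L (one-third of the span from the peak).
ΣM about L: R_y·4.8 − (½·17.65·3)·2 + 211.2 − 35·1.6 − 60·sin27°·3.9 − 20·2.6 = 0 → R_y = 55.9838/4.8 = 11.6633 ≈ 11.66 kN.
ΣF_y = 0: L_y + 11.6633 − ½·17.65·3 − 35 − 60·sin27° − 20 = 0 → L_y = 97.05 kN.
ΣF_x = 0: L_x + 60·cos27° = 0 → L_x = -53.46 kN.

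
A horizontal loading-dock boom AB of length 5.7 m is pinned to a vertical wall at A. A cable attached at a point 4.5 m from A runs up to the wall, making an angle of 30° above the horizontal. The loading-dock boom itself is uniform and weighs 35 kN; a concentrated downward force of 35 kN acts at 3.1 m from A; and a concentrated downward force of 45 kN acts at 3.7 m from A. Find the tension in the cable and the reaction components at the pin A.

ΣM about A: T·sin30°·4.5 − 35·2.85 − 35·3.1 − 45·3.7 = 0 → T = 374.75/(4.5·0.5) = 166.556 ≈ 166.6 kN.
ΣF_x = 0: A_x − T·cos30° = 0 → A_x = 166.556 × 0.866025 = 144.2 kN.
ΣF_y = 0: A_y + T·sin30° − 35 − 35 − 45 = 0 → A_y = 115 − 166.556 × 0.5 = 31.72 kN.

T = 166.6 kN, A_x = 144.2 kN, A_y = 31.72 kN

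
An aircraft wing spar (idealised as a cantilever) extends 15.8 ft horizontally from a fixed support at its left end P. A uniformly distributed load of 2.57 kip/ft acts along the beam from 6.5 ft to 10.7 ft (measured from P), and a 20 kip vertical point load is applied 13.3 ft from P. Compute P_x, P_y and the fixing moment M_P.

Resultant of the distributed load: 2.57 × 4.2 = 10.794 kip at 8.6 ft from P.
ΣF_x = 0: P_x = 0.
ΣF_y = 0: P_y − 2.57·4.2 − 20 = 0 → P_y = 30.79 kip.
ΣM about P: M_P − (2.57·4.2)·8.6 − 20·13.3 = 0 → M_P = 358.8 kip·ft.

P_x = 0, P_y = 30.79 kip, M_P = 358.8 kip·ft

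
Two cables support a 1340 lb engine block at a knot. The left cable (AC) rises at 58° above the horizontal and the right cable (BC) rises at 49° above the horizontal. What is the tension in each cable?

ΣF_x = 0: −T_AC·cos58° + T_BC·cos49° = 0 → T_BC = 0.807731·T_AC.
ΣF_y = 0: T_AC·sin58° + T_BC·sin49° = 1340.
Substitute: T_AC·(0.848048 + 0.807731·0.75471) = 1340 → T_AC = 919.287 ≈ 919.3 lb.
Then T_BC = 0.807731 × 919.287 = 742.5 lb.

T_AC = 919.3 lb, T_BC = 742.5 lb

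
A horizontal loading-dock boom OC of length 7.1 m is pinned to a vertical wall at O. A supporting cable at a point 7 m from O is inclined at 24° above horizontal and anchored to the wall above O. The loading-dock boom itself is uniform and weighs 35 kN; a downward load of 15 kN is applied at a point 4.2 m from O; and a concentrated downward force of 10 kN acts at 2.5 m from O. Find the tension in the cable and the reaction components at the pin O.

ΣM about O: T·sin24°·7 − 35·3.55 − 15·4.2 − 10·2.5 = 0 → T = 212.25/(7·0.406737) = 74.548 ≈ 74.55 kN.
ΣF_x = 0: O_x − T·cos24° = 0 → O_x = 74.548 × 0.913545 = 68.10 kN.
ΣF_y = 0: O_y + T·sin24° − 35 − 15 − 10 = 0 → O_y = 60 − 74.548 × 0.406737 = 29.68 kN.

T = 74.55 kN, O_x = 68.10 kN, O_y = 29.68 kN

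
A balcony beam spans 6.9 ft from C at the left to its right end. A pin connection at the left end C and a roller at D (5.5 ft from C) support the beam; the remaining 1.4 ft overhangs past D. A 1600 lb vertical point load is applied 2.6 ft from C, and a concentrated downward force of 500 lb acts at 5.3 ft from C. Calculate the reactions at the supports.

C_x = 0, C_y = 861.8 lb, D_y = 1238 lb

Taking moments about C: D_y·5.5 − 1600·2.6 − 500·5.3 = 0 → D_y = 6810/5.5 = 1238.18 ≈ 1238 lb.
ΣF_y = 0: C_y + 1238.18 − 1600 − 500 = 0 → C_y = 861.8 lb.
ΣF_x = 0: no horizontal applied forces, so C_x = 0.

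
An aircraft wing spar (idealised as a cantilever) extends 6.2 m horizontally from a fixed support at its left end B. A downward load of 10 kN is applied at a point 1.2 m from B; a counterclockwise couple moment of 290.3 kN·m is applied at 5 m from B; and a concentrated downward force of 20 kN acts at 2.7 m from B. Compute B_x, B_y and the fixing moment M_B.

ΣF_x = 0: B_x = 0.
ΣF_y = 0: B_y − 10 − 20 = 0 → B_y = 30.00 kN.
ΣM about B: M_B − 10·1.2 + 290.3 − 20·2.7 = 0 → M_B = -224.3 kN·m.

B_x = 0, B_y = 30.00 kN, M_B = -224.3 kN·m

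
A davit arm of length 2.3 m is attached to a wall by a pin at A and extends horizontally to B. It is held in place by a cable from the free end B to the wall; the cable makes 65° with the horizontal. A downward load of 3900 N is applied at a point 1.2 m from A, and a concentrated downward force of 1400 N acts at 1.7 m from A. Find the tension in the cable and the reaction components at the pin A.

T = 3387 N, A_x = 1431 N, A_y = 2230 N

ΣM about A: T·sin65°·2.3 − 3900·1.2 − 1400·1.7 = 0 → T = 7060/(2.3·0.906308) = 3386.89 ≈ 3387 N.
ΣF_x = 0: A_x − T·cos65° = 0 → A_x = 3386.89 × 0.422618 = 1431 N.
ΣF_y = 0: A_y + T·sin65° − 3900 − 1400 = 0 → A_y = 5300 − 3386.89 × 0.906308 = 2230 N.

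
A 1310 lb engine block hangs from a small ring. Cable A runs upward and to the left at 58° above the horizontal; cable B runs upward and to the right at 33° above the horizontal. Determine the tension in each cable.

T_A = 1099 lb, T_B = 694.3 lb

ΣF_x = 0: −T_A·cos58° + T_B·cos33° = 0 → T_B = 0.631856·T_A.
ΣF_y = 0: T_A·sin58° + T_B·sin33° = 1310.
Substitute: T_A·(0.848048 + 0.631856·0.544639) = 1310 → T_A = 1098.83 ≈ 1099 lb.
Then T_B = 0.631856 × 1098.83 = 694.3 lb.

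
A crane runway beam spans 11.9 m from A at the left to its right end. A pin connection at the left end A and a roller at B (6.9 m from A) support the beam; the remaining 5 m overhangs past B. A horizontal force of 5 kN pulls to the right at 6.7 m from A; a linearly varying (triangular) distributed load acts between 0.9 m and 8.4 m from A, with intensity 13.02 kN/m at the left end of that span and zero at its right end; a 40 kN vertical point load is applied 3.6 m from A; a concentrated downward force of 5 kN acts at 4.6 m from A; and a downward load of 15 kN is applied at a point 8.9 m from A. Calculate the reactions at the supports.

Resultant of the triangular load: ½ × 13.02 × 7.5 = 48.825 kN, acting at 3.4 m from A (one-third of the span from the peak).
Moments about A: B_y·6.9 − (½·13.02·7.5)·3.4 − 40·3.6 − 5·4.6 − 15·8.9 = 0 → B_y = 466.505/6.9 = 67.6094 ≈ 67.61 kN.
ΣF_y = 0: A_y + 67.6094 − ½·13.02·7.5 − 40 − 5 − 15 = 0 → A_y = 41.22 kN.
ΣF_x = 0: A_x + 5 = 0 → A_x = -5.000 kN.

A_x = -5.000 kN, A_y = 41.22 kN, B_y = 67.61 kN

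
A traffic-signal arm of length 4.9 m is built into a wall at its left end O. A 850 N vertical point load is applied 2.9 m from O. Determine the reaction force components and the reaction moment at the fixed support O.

ΣF_x = 0: O_x = 0.
ΣF_y = 0: O_y − 850 = 0 → O_y = 850.0 N.
ΣM about O: M_O − 850·2.9 = 0 → M_O = 2465 N·m.

O_x = 0, O_y = 850.0 N, M_O = 2465 N·m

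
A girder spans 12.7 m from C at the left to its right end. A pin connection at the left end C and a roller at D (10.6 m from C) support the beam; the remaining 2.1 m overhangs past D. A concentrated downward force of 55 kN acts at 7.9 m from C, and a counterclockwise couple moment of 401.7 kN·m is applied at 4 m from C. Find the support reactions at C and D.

C_x = 0, C_y = 51.91 kN, D_y = 3.094 kN

Taking moments about C: D_y·10.6 − 55·7.9 + 401.7 = 0 → D_y = 32.8/10.6 = 3.09434 ≈ 3.094 kN.
ΣF_y = 0: C_y + 3.09434 − 55 = 0 → C_y = 51.91 kN.
ΣF_x = 0: no horizontal applied forces, so C_x = 0.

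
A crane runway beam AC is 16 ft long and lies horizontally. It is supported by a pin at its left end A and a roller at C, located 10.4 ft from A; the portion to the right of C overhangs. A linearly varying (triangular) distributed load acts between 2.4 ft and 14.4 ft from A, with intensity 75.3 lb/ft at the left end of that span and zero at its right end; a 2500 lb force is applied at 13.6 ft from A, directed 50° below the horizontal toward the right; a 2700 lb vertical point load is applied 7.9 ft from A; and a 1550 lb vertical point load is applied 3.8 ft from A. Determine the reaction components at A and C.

Resultant of the triangular load: ½ × 75.3 × 12 = 451.8 lb, acting at 6.4 ft from A (one-third of the span from the peak).
Moments about A: C_y·10.4 − (½·75.3·12)·6.4 − 2500·sin50°·13.6 − 2700·7.9 − 1550·3.8 = 0 → C_y = 56157/10.4 = 5399.71 ≈ 5400 lb.
ΣF_y = 0: A_y + 5399.71 − ½·75.3·12 − 2500·sin50° − 2700 − 1550 = 0 → A_y = 1217 lb.
ΣF_x = 0: A_x + 2500·cos50° = 0 → A_x = -1607 lb.

A_x = -1607 lb, A_y = 1217 lb, C_y = 5400 lb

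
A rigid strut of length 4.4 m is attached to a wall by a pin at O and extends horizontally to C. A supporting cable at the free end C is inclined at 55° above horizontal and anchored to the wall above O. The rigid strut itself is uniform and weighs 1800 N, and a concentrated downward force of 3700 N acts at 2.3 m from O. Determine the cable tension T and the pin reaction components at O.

T = 3460 N, O_x = 1984 N, O_y = 2666 N

ΣM about O: T·sin55°·4.4 − 1800·2.2 − 3700·2.3 = 0 → T = 12470/(4.4·0.819152) = 3459.79 ≈ 3460 N.
ΣF_x = 0: O_x − T·cos55° = 0 → O_x = 3459.79 × 0.573576 = 1984 N.
ΣF_y = 0: O_y + T·sin55° − 1800 − 3700 = 0 → O_y = 5500 − 3459.79 × 0.819152 = 2666 N.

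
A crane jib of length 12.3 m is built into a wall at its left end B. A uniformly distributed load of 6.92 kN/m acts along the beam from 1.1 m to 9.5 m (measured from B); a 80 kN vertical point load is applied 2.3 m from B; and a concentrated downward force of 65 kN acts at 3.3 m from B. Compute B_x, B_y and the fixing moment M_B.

B_x = 0, B_y = 203.1 kN, M_B = 706.6 kN·m

Resultant of the distributed load: 6.92 × 8.4 = 58.128 kN at 5.3 m from B.
ΣF_x = 0: B_x = 0.
ΣF_y = 0: B_y − 6.92·8.4 − 80 − 65 = 0 → B_y = 203.1 kN.
ΣM about B: M_B − (6.92·8.4)·5.3 − 80·2.3 − 65·3.3 = 0 → M_B = 706.6 kN·m.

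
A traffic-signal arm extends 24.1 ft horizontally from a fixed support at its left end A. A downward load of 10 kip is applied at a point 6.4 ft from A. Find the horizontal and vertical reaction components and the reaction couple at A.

ΣF_x = 0: A_x = 0.
ΣF_y = 0: A_y − 10 = 0 → A_y = 10.00 kip.
ΣM about A: M_A − 10·6.4 = 0 → M_A = 64.00 kip·ft.

A_x = 0, A_y = 10.00 kip, M_A = 64.00 kip·ft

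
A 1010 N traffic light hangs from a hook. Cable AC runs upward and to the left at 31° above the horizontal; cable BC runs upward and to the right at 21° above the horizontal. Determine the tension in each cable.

ΣF_x = 0: −T_AC·cos31° + T_BC·cos21° = 0 → T_BC = 0.91815·T_AC.
ΣF_y = 0: T_AC·sin31° + T_BC·sin21° = 1010.
Substitute: T_AC·(0.515038 + 0.91815·0.358368) = 1010 → T_AC = 1196.58 ≈ 1197 N.
Then T_BC = 0.91815 × 1196.58 = 1099 N.

T_AC = 1197 N, T_BC = 1099 N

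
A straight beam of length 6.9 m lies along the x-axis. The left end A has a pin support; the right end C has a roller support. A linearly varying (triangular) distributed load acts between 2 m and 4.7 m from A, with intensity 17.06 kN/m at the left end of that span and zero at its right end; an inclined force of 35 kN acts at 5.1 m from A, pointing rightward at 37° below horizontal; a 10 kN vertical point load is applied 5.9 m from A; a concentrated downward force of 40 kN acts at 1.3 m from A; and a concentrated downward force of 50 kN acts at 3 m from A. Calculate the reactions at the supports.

A_x = -27.95 kN, A_y = 81.02 kN, C_y = 63.07 kN

Resultant of the triangular load: ½ × 17.06 × 2.7 = 23.031 kN, acting at 2.9 m from A (one-third of the span from the peak).
ΣM about A: C_y·6.9 − (½·17.06·2.7)·2.9 − 35·sin37°·5.1 − 10·5.9 − 40·1.3 − 50·3 = 0 → C_y = 435.214/6.9 = 63.0745 ≈ 63.07 kN.
ΣF_y = 0: A_y + 63.0745 − ½·17.06·2.7 − 35·sin37° − 10 − 40 − 50 = 0 → A_y = 81.02 kN.
ΣF_x = 0: A_x + 35·cos37° = 0 → A_x = -27.95 kN.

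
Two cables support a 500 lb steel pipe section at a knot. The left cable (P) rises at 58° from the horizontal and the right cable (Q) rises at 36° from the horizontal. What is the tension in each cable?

T_P = 405.5 lb, T_Q = 265.6 lb

ΣF_x = 0: −T_P·cos58° + T_Q·cos36° = 0 → T_Q = 0.655016·T_P.
ΣF_y = 0: T_P·sin58° + T_Q·sin36° = 500.
Substitute: T_P·(0.848048 + 0.655016·0.587785) = 500 → T_P = 405.496 ≈ 405.5 lb.
Then T_Q = 0.655016 × 405.496 = 265.6 lb.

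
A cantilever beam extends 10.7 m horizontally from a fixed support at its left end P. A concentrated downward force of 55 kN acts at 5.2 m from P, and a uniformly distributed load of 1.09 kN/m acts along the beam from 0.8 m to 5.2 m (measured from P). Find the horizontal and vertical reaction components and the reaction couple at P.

P_x = 0, P_y = 59.80 kN, M_P = 300.4 kN·m

Resultant of the distributed load: 1.09 × 4.4 = 4.796 kN at 3 m from P.
ΣF_x = 0: P_x = 0.
ΣF_y = 0: P_y − 55 − 1.09·4.4 = 0 → P_y = 59.80 kN.
ΣM about P: M_P − 55·5.2 − (1.09·4.4)·3 = 0 → M_P = 300.4 kN·m.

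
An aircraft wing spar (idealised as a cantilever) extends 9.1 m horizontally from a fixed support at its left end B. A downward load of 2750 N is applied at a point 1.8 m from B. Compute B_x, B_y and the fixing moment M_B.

ΣF_x = 0: B_x = 0.
ΣF_y = 0: B_y − 2750 = 0 → B_y = 2750 N.
ΣM about B: M_B − 2750·1.8 = 0 → M_B = 4950 N·m.

B_x = 0, B_y = 2750 N, M_B = 4950 N·m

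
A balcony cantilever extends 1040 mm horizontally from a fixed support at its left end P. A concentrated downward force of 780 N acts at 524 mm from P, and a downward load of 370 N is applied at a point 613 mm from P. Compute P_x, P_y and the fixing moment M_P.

ΣF_x = 0: P_x = 0.
ΣF_y = 0: P_y − 780 − 370 = 0 → P_y = 1150 N.
ΣM about P: M_P − 780·524 − 370·613 = 0 → M_P = 635500 N·mm.

P_x = 0, P_y = 1150 N, M_P = 635500 N·mm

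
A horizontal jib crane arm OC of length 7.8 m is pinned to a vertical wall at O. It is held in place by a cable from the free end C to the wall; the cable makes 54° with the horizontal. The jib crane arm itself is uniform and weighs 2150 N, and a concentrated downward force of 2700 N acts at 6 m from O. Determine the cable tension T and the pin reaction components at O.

T = 3896 N, O_x = 2290 N, O_y = 1698 N

ΣM about O: T·sin54°·7.8 − 2150·3.9 − 2700·6 = 0 → T = 24585/(7.8·0.809017) = 3895.99 ≈ 3896 N.
ΣF_x = 0: O_x − T·cos54° = 0 → O_x = 3895.99 × 0.587785 = 2290 N.
ΣF_y = 0: O_y + T·sin54° − 2150 − 2700 = 0 → O_y = 4850 − 3895.99 × 0.809017 = 1698 N.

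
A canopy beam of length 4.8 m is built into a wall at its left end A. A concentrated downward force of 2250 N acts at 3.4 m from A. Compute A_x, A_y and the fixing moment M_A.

A_x = 0, A_y = 2250 N, M_A = 7650 N·m

ΣF_x = 0: A_x = 0.
ΣF_y = 0: A_y − 2250 = 0 → A_y = 2250 N.
ΣM about A: M_A − 2250·3.4 = 0 → M_A = 7650 N·m.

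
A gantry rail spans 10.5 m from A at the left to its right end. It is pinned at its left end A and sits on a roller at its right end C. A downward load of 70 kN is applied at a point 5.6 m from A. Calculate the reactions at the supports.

ΣM about A: C_y·10.5 − 70·5.6 = 0 → C_y = 392/10.5 = 37.3333 ≈ 37.33 kN.
ΣF_y = 0: A_y + 37.3333 − 70 = 0 → A_y = 32.67 kN.
ΣF_x = 0: no horizontal applied forces, so A_x = 0.

A_x = 0, A_y = 32.67 kN, C_y = 37.33 kN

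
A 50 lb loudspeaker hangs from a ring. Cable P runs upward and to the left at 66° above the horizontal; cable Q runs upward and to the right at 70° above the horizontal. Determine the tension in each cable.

ΣF_x = 0: −T_P·cos66° + T_Q·cos70° = 0 → T_Q = 1.18922·T_P.
ΣF_y = 0: T_P·sin66° + T_Q·sin70° = 50.
Substitute: T_P·(0.913545 + 1.18922·0.939693) = 50 → T_P = 24.6178 ≈ 24.62 lb.
Then T_Q = 1.18922 × 24.6178 = 29.28 lb.

T_P = 24.62 lb, T_Q = 29.28 lb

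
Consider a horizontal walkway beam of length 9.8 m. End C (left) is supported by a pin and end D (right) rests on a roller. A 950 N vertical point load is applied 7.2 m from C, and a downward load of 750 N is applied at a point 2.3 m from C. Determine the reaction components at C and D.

C_x = 0, C_y = 826.0 N, D_y = 874.0 N

Moments about C: D_y·9.8 − 950·7.2 − 750·2.3 = 0 → D_y = 8565/9.8 = 873.98 ≈ 874.0 N.
ΣF_y = 0: C_y + 873.98 − 950 − 750 = 0 → C_y = 826.0 N.
ΣF_x = 0: no horizontal applied forces, so C_x = 0.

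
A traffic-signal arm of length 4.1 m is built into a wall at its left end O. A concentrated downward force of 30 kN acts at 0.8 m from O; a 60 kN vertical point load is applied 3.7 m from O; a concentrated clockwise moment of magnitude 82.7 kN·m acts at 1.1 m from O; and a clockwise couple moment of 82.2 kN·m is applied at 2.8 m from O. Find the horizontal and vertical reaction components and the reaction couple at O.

O_x = 0, O_y = 90.00 kN, M_O = 410.9 kN·m

ΣF_x = 0: O_x = 0.
ΣF_y = 0: O_y − 30 − 60 = 0 → O_y = 90.00 kN.
ΣM about O: M_O − 30·0.8 − 60·3.7 − 82.7 − 82.2 = 0 → M_O = 410.9 kN·m.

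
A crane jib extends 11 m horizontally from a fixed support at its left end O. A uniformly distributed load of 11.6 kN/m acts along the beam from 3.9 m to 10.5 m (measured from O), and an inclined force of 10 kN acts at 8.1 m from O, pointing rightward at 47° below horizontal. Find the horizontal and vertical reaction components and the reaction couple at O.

Resultant of the distributed load: 11.6 × 6.6 = 76.56 kN at 7.2 m from O.
ΣF_x = 0: O_x + 10·cos47° = 0 → O_x = -6.820 kN.
ΣF_y = 0: O_y − 11.6·6.6 − 10·sin47° = 0 → O_y = 83.87 kN.
ΣM about O: M_O − (11.6·6.6)·7.2 − 10·sin47°·8.1 = 0 → M_O = 610.5 kN·m.

O_x = -6.820 kN, O_y = 83.87 kN, M_O = 610.5 kN·m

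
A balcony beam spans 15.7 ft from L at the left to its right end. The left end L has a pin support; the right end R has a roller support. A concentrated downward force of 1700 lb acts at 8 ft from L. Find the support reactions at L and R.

L_x = 0, L_y = 833.8 lb, R_y = 866.2 lb

ΣM about L: R_y·15.7 − 1700·8 = 0 → R_y = 13600/15.7 = 866.242 ≈ 866.2 lb.
ΣF_y = 0: L_y + 866.242 − 1700 = 0 → L_y = 833.8 lb.
ΣF_x = 0: no horizontal applied forces, so L_x = 0.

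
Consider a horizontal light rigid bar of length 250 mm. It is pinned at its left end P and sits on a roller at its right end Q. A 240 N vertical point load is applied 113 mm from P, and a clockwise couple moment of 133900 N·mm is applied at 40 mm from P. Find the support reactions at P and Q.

P_x = 0, P_y = -404.1 N, Q_y = 644.1 N

Taking moments about P: Q_y·250 − 240·113 − 133900 = 0 → Q_y = 161020/250 = 644.08 ≈ 644.1 N.
ΣF_y = 0: P_y + 644.08 − 240 = 0 → P_y = -404.1 N.
ΣF_x = 0: no horizontal applied forces, so P_x = 0.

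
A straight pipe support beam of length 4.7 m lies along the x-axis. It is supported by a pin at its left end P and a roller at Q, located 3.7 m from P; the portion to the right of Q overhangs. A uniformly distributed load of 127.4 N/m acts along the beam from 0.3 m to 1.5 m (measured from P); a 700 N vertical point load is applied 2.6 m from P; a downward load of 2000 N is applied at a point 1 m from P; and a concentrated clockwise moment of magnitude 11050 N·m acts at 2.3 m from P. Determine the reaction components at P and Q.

P_x = 0, P_y = -1203 N, Q_y = 4056 N

Resultant of the distributed load: 127.4 × 1.2 = 152.88 N at 0.9 m from P.
Taking moments about P: Q_y·3.7 − (127.4·1.2)·0.9 − 700·2.6 − 2000·1 − 11050 = 0 → Q_y = 15007.592/3.7 = 4056.11 ≈ 4056 N.
ΣF_y = 0: P_y + 4056.11 − 127.4·1.2 − 700 − 2000 = 0 → P_y = -1203 N.
ΣF_x = 0: no horizontal applied forces, so P_x = 0.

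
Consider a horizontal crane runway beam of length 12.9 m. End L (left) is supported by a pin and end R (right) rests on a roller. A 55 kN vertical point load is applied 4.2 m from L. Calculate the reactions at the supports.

L_x = 0, L_y = 37.09 kN, R_y = 17.91 kN

Moments about L: R_y·12.9 − 55·4.2 = 0 → R_y = 231/12.9 = 17.907 ≈ 17.91 kN.
ΣF_y = 0: L_y + 17.907 − 55 = 0 → L_y = 37.09 kN.
ΣF_x = 0: no horizontal applied forces, so L_x = 0.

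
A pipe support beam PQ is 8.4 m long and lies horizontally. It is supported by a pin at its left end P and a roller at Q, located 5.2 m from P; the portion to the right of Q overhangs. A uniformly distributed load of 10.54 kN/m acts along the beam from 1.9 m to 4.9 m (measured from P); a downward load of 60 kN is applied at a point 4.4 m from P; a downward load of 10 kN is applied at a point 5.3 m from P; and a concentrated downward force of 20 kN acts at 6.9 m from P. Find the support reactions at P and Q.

Resultant of the distributed load: 10.54 × 3 = 31.62 kN at 3.4 m from P.
Taking moments about P: Q_y·5.2 − (10.54·3)·3.4 − 60·4.4 − 10·5.3 − 20·6.9 = 0 → Q_y = 562.508/5.2 = 108.175 ≈ 108.2 kN.
ΣF_y = 0: P_y + 108.175 − 10.54·3 − 60 − 10 − 20 = 0 → P_y = 13.45 kN.
ΣF_x = 0: no horizontal applied forces, so P_x = 0.

P_x = 0, P_y = 13.45 kN, Q_y = 108.2 kN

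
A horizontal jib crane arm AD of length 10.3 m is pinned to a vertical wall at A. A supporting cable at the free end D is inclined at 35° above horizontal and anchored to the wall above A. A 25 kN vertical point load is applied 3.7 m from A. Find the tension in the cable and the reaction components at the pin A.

ΣM about A: T·sin35°·10.3 − 25·3.7 = 0 → T = 92.5/(10.3·0.573576) = 15.6572 ≈ 15.66 kN.
ΣF_x = 0: A_x − T·cos35° = 0 → A_x = 15.6572 × 0.819152 = 12.83 kN.
ΣF_y = 0: A_y + T·sin35° − 25 = 0 → A_y = 25 − 15.6572 × 0.573576 = 16.02 kN.

T = 15.66 kN, A_x = 12.83 kN, A_y = 16.02 kN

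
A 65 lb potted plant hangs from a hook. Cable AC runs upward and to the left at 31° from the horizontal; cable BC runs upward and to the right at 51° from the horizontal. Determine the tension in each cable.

ΣF_x = 0: −T_AC·cos31° + T_BC·cos51° = 0 → T_BC = 1.36205·T_AC.
ΣF_y = 0: T_AC·sin31° + T_BC·sin51° = 65.
Substitute: T_AC·(0.515038 + 1.36205·0.777146) = 65 → T_AC = 41.3079 ≈ 41.31 lb.
Then T_BC = 1.36205 × 41.3079 = 56.26 lb.

T_AC = 41.31 lb, T_BC = 56.26 lb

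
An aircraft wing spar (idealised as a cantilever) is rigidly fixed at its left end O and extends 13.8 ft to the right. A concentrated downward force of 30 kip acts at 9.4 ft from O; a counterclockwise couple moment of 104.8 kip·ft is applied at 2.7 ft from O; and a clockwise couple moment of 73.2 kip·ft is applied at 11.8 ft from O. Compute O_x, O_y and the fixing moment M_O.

ΣF_x = 0: O_x = 0.
ΣF_y = 0: O_y − 30 = 0 → O_y = 30.00 kip.
ΣM about O: M_O − 30·9.4 + 104.8 − 73.2 = 0 → M_O = 250.4 kip·ft.

O_x = 0, O_y = 30.00 kip, M_O = 250.4 kip·ft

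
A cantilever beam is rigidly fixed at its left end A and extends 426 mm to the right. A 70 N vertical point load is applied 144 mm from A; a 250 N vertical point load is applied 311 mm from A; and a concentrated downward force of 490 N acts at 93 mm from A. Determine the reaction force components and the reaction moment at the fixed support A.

ΣF_x = 0: A_x = 0.
ΣF_y = 0: A_y − 70 − 250 − 490 = 0 → A_y = 810.0 N.
ΣM about A: M_A − 70·144 − 250·311 − 490·93 = 0 → M_A = 133400 N·mm.

A_x = 0, A_y = 810.0 N, M_A = 133400 N·mm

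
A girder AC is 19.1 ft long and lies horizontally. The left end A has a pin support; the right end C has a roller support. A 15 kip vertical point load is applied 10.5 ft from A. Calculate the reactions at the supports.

A_x = 0, A_y = 6.754 kip, C_y = 8.246 kip

Moments about A: C_y·19.1 − 15·10.5 = 0 → C_y = 157.5/19.1 = 8.24607 ≈ 8.246 kip.
ΣF_y = 0: A_y + 8.24607 − 15 = 0 → A_y = 6.754 kip.
ΣF_x = 0: no horizontal applied forces, so A_x = 0.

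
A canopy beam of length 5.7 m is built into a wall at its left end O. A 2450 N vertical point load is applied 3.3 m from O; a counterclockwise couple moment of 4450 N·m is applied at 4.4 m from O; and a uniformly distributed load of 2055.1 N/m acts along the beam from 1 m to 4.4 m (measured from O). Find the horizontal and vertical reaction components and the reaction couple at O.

O_x = 0, O_y = 9437 N, M_O = 22500 N·m

Resultant of the distributed load: 2055.1 × 3.4 = 6987.34 N at 2.7 m from O.
ΣF_x = 0: O_x = 0.
ΣF_y = 0: O_y − 2450 − 2055.1·3.4 = 0 → O_y = 9437 N.
ΣM about O: M_O − 2450·3.3 + 4450 − (2055.1·3.4)·2.7 = 0 → M_O = 22500 N·m.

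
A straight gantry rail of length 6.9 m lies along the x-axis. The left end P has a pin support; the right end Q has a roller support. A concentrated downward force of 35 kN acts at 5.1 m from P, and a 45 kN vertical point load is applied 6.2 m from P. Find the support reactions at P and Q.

P_x = 0, P_y = 13.70 kN, Q_y = 66.30 kN

Taking moments about P: Q_y·6.9 − 35·5.1 − 45·6.2 = 0 → Q_y = 457.5/6.9 = 66.3043 ≈ 66.30 kN.
ΣF_y = 0: P_y + 66.3043 − 35 − 45 = 0 → P_y = 13.70 kN.
ΣF_x = 0: no horizontal applied forces, so P_x = 0.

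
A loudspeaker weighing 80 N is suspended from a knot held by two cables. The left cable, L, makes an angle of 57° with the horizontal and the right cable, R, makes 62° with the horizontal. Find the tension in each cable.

ΣF_x = 0: −T_L·cos57° + T_R·cos62° = 0 → T_R = 1.16011·T_L.
ΣF_y = 0: T_L·sin57° + T_R·sin62° = 80.
Substitute: T_L·(0.838671 + 1.16011·0.882948) = 80 → T_L = 42.9418 ≈ 42.94 N.
Then T_R = 1.16011 × 42.9418 = 49.82 N.

T_L = 42.94 N, T_R = 49.82 N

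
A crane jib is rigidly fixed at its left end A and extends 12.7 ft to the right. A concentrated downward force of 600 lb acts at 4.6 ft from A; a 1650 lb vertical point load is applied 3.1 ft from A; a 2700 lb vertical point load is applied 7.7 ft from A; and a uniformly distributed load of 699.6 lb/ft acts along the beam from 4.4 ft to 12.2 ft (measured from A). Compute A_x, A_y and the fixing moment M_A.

A_x = 0, A_y = 10410 lb, M_A = 73960 lb·ft

Resultant of the distributed load: 699.6 × 7.8 = 5456.88 lb at 8.3 ft from A.
ΣF_x = 0: A_x = 0.
ΣF_y = 0: A_y − 600 − 1650 − 2700 − 699.6·7.8 = 0 → A_y = 10410 lb.
ΣM about A: M_A − 600·4.6 − 1650·3.1 − 2700·7.7 − (699.6·7.8)·8.3 = 0 → M_A = 73960 lb·ft.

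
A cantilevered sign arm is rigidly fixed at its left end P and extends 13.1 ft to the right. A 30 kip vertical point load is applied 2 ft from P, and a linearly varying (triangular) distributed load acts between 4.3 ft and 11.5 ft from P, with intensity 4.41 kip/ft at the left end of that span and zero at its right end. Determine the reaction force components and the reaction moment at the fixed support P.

Resultant of the triangular load: ½ × 4.41 × 7.2 = 15.876 kip, acting at 6.7 ft from P (one-third of the span from the peak).
ΣF_x = 0: P_x = 0.
ΣF_y = 0: P_y − 30 − ½·4.41·7.2 = 0 → P_y = 45.88 kip.
ΣM about P: M_P − 30·2 − (½·4.41·7.2)·6.7 = 0 → M_P = 166.4 kip·ft.

P_x = 0, P_y = 45.88 kip, M_P = 166.4 kip·ft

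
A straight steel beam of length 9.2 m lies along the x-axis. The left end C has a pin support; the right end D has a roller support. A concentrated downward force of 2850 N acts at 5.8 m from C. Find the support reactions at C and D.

ΣM about C: D_y·9.2 − 2850·5.8 = 0 → D_y = 16530/9.2 = 1796.74 ≈ 1797 N.
ΣF_y = 0: C_y + 1796.74 − 2850 = 0 → C_y = 1053 N.
ΣF_x = 0: no horizontal applied forces, so C_x = 0.

C_x = 0, C_y = 1053 N, D_y = 1797 N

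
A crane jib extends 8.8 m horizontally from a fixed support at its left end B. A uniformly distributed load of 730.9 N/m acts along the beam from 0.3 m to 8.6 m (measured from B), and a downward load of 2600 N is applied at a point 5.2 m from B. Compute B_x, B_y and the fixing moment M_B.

B_x = 0, B_y = 8666 N, M_B = 40520 N·m

Resultant of the distributed load: 730.9 × 8.3 = 6066.47 N at 4.45 m from B.
ΣF_x = 0: B_x = 0.
ΣF_y = 0: B_y − 730.9·8.3 − 2600 = 0 → B_y = 8666 N.
ΣM about B: M_B − (730.9·8.3)·4.45 − 2600·5.2 = 0 → M_B = 40520 N·m.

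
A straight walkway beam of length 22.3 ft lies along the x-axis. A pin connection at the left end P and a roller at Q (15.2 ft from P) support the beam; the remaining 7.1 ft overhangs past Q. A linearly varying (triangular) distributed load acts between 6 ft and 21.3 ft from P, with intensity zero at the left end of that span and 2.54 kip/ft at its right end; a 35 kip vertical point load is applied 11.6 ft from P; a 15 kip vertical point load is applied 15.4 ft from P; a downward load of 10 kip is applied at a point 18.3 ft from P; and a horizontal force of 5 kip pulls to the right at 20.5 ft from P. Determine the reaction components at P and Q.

Resultant of the triangular load: ½ × 2.54 × 15.3 = 19.431 kip, acting at 16.2 ft from P (one-third of the span from the peak).
ΣM about P: Q_y·15.2 − (½·2.54·15.3)·16.2 − 35·11.6 − 15·15.4 − 10·18.3 = 0 → Q_y = 1134.7822/15.2 = 74.6567 ≈ 74.66 kip.
ΣF_y = 0: P_y + 74.6567 − ½·2.54·15.3 − 35 − 15 − 10 = 0 → P_y = 4.774 kip.
ΣF_x = 0: P_x + 5 = 0 → P_x = -5.000 kip.

P_x = -5.000 kip, P_y = 4.774 kip, Q_y = 74.66 kip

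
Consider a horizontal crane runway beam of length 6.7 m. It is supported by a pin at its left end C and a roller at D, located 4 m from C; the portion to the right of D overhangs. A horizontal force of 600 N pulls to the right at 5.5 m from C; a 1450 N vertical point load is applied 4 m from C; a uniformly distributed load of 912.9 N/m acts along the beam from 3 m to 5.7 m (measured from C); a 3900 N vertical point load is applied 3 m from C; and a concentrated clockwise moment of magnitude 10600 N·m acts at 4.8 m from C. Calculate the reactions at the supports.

C_x = -600.0 N, C_y = -1891 N, D_y = 9706 N

Resultant of the distributed load: 912.9 × 2.7 = 2464.83 N at 4.35 m from C.
Moments about C: D_y·4 − 1450·4 − (912.9·2.7)·4.35 − 3900·3 − 10600 = 0 → D_y = 38822.0105/4 = 9705.5 ≈ 9706 N.
ΣF_y = 0: C_y + 9705.5 − 1450 − 912.9·2.7 − 3900 = 0 → C_y = -1891 N.
ΣF_x = 0: C_x + 600 = 0 → C_x = -600.0 N.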